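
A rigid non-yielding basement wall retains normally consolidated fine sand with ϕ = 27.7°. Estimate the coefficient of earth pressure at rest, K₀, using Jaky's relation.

0.535

K₀ = 1 − sin φ' = 1 − sin 27.7° = 0.5352.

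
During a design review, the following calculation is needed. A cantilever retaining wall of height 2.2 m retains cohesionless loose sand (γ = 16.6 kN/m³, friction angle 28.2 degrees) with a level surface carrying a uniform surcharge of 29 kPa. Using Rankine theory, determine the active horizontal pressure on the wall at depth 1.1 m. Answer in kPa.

K_a = (1 − sin φ)/(1 + sin φ) = 0.3582.
σ_v = γz + q = 16.6 × 1.1 + 29 = 47.26 kPa.
σ_h = K_a σ_v = 0.3582 × 47.26 = 16.93 kPa.

16.9 kPa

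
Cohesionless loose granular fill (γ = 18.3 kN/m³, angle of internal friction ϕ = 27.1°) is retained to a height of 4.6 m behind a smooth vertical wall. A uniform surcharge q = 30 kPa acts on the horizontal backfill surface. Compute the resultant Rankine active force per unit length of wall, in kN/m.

124 kN/m

K_a = tan²(45° − φ/2) = 0.3741.
Soil triangle: ½ K_a γ H² = 0.5×0.3741×18.3×4.6² = 72.42 kN/m.
Surcharge rectangle: K_a q H = 0.3741×30×4.6 = 51.62 kN/m.
Total = 72.42 + 51.62 = 124.0 kN/m.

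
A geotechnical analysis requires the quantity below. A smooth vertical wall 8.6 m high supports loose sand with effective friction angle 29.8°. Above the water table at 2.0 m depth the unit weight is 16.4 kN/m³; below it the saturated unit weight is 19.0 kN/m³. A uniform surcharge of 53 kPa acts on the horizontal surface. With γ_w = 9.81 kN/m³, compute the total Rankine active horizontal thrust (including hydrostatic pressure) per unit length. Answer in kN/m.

K_a = tan²(45° − φ/2) = 0.3360.
γ' = 19.0 − 9.81 = 9.190 kN/m³. h₂ = H − d_w = 6.6 m.
σ'_h: at surface K_a·q = 17.81; at WT K_a(q+γd_w) = 28.83; at base K_a(q+γd_w+γ'h₂) = 49.21 kPa.
P₁ = ½(17.81+28.83)×2.0 = 46.64; P₂ = ½(28.83+49.21)×6.6 = 257.5; P_w = ½γ_w h₂² = 213.7.
Total = 46.64+257.5+213.7 = 517.8 kN/m.

518 kN/m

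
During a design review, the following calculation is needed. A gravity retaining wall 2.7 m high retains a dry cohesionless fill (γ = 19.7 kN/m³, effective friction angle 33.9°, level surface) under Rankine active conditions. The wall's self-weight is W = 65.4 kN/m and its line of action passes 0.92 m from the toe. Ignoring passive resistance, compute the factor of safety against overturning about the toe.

K_a = tan²(45° − 33.9°/2) = 0.2839.
P_a = ½K_aγH² = 0.5×0.2839×19.7×2.7² = 20.39 kN/m, acting at H/3 = 0.9000 m above the base.
Overturning moment M_o = P_a × H/3 = 20.39 × 0.9000 = 18.35.
Resisting moment M_r = W × 0.92 = 65.4 × 0.92 = 60.17.
FS_overturning = M_r/M_o = 60.17/18.35 = 3.279.

3.28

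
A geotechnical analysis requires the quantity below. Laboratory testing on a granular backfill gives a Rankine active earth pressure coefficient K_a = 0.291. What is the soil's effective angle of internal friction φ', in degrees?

K_a = tan²(45° − φ/2) ⇒ 45° − φ/2 = arctan(√0.291) = 28.34°.
φ = 2(45° − 28.34°) = 33.31°.

33.3°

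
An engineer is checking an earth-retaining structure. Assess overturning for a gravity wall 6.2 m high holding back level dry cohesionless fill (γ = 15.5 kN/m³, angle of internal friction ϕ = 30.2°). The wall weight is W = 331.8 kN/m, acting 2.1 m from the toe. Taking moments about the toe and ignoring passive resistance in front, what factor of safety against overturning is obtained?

K_a = tan²(45° − 30.2°/2) = 0.3307.
P_a = ½K_aγH² = 0.5×0.3307×15.5×6.2² = 98.51 kN/m, acting at H/3 = 2.067 m above the base.
Overturning moment M_o = P_a × H/3 = 98.51 × 2.067 = 203.6.
Resisting moment M_r = W × 2.1 = 331.8 × 2.1 = 696.8.
FS_overturning = M_r/M_o = 696.8/203.6 = 3.423.

3.42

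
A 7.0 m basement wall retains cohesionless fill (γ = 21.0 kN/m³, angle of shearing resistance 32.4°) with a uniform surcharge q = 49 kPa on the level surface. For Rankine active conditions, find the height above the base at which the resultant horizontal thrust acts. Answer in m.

K_a = 0.3022.
Triangular part P₁ = ½K_aγH² = 155.5 at H/3 = 2.333 m; rectangular part P₂ = K_a q H = 103.7 at H/2 = 3.500 m.
ȳ = (P₁·2.333 + P₂·3.500)/(P₁+P₂) = 2.800 m.

2.80 m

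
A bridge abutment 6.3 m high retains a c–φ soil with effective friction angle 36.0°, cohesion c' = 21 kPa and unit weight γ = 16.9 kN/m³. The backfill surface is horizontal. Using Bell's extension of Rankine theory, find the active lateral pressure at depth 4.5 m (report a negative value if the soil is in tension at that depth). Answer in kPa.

K_a = (1 − sin φ)/(1 + sin φ) = 0.2596.
σ_a = K_a γ z − 2c√K_a = 0.2596×16.9×4.5 − 2×21×0.5095 = -1.656 kPa.

-1.66 kPa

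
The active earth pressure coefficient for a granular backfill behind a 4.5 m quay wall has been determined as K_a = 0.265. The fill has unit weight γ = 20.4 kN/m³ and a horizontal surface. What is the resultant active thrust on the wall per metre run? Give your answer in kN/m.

P = ½ K_a γ H² = 0.5 × 0.265 × 20.4 × 4.5² = 54.74 kN/m.

54.7 kN/m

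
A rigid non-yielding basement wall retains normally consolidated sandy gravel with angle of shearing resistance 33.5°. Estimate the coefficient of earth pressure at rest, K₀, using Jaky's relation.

K₀ = 1 − sin φ' = 1 − sin 33.5° = 0.4481.

0.448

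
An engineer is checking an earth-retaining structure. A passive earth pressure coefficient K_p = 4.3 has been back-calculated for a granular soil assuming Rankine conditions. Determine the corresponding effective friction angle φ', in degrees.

K_p = (1+sin φ)/(1−sin φ) ⇒ sin φ = (K_p − 1)/(K_p + 1) = 0.6226.
φ = arcsin(0.6226) = 38.51°.

38.5°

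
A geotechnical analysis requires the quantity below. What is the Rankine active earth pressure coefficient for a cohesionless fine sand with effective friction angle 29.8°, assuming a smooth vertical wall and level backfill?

K_a = tan²(45° − φ/2) = tan²(30.10°) = 0.3360.

0.336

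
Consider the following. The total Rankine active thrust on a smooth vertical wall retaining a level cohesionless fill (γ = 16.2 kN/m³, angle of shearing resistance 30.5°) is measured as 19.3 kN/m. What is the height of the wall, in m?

2.70 m

K_a = 0.3267. P_a = ½ K_a γ H² ⇒ H = √(2P_a/(K_a γ)).
H = √(2×19.3/(0.3267×16.2)) = 2.701 m.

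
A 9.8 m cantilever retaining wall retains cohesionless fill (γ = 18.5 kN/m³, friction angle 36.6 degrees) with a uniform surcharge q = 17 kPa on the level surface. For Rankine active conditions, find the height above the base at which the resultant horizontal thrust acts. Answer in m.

K_a = 0.2530.
Triangular part P₁ = ½K_aγH² = 224.7 at H/3 = 3.267 m; rectangular part P₂ = K_a q H = 42.14 at H/2 = 4.900 m.
ȳ = (P₁·3.267 + P₂·4.900)/(P₁+P₂) = 3.525 m.

3.52 m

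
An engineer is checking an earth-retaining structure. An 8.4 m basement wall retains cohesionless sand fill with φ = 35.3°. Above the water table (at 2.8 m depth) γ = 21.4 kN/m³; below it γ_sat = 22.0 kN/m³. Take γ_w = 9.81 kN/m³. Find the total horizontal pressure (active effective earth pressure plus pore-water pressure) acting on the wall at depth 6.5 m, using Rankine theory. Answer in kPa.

64.4 kPa

K_a = (1 − sin φ)/(1 + sin φ) = 0.2675.
γ' = 22.0 − 9.81 = 12.19 kN/m³.
Effective vertical stress at 6.5 m: σ'_v = 21.4×2.8 + 12.19×3.70 = 105.0 kPa.
σ'_h = K_a σ'_v = 0.2675 × 105.0 = 28.10 kPa; u = γ_w × 3.70 = 36.30 kPa.
Total σ_h = 28.10 + 36.30 = 64.40 kPa.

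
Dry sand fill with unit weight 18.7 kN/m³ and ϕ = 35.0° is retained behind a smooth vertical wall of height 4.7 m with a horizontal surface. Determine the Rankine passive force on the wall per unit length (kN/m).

762 kN/m

K_p = tan²(45° + φ/2) = 3.690.
P_p = ½ K_p γ H² = 0.5 × 3.690 × 18.7 × 4.7² = 762.2 kN/m.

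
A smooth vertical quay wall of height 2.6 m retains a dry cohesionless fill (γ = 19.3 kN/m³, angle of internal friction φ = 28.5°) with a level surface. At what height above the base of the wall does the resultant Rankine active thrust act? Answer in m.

0.867 m

K_a = 0.3540.
The pressure distribution is triangular, so the resultant acts at H/3 above the base = 2.6/3 = 0.8667 m.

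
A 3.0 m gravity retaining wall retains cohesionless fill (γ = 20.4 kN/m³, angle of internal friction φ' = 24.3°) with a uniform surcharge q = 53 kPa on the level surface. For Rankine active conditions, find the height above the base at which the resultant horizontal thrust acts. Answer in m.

K_a = 0.4169.
Triangular part P₁ = ½K_aγH² = 38.27 at H/3 = 1.000 m; rectangular part P₂ = K_a q H = 66.29 at H/2 = 1.500 m.
ȳ = (P₁·1.000 + P₂·1.500)/(P₁+P₂) = 1.317 m.

1.32 m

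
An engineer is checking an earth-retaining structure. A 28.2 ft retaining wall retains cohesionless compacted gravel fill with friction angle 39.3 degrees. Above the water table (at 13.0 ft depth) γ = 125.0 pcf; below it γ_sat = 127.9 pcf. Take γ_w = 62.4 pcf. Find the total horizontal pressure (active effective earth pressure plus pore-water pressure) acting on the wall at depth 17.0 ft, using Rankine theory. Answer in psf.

673 psf

K_a = (1 − sin φ)/(1 + sin φ) = 0.2245.
γ' = 127.9 − 62.4 = 65.50 pcf.
Effective vertical stress at 17.0 ft: σ'_v = 125.0×13.0 + 65.50×4.00 = 1887 psf.
σ'_h = K_a σ'_v = 0.2245 × 1887 = 423.5 psf; u = γ_w × 4.00 = 249.6 psf.
Total σ_h = 423.5 + 249.6 = 673.1 psf.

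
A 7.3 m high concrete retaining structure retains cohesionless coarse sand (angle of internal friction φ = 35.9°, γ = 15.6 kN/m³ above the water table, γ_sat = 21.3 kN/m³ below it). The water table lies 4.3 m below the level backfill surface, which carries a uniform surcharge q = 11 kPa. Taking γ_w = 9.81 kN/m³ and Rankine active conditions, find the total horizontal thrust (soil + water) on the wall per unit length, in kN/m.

K_a = tan²(45° − φ/2) = 0.2607.
γ' = 21.3 − 9.81 = 11.49 kN/m³. h₂ = H − d_w = 3.0 m.
σ'_h: at surface K_a·q = 2.868; at WT K_a(q+γd_w) = 20.36; at base K_a(q+γd_w+γ'h₂) = 29.35 kPa.
P₁ = ½(2.868+20.36)×4.3 = 49.94; P₂ = ½(20.36+29.35)×3.0 = 74.56; P_w = ½γ_w h₂² = 44.14.
Total = 49.94+74.56+44.14 = 168.6 kN/m.

169 kN/m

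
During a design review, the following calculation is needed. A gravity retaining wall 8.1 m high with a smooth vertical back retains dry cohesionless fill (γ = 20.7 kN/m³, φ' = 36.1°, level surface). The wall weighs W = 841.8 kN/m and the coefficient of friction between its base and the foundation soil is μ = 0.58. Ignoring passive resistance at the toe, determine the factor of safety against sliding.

2.78

K_a = tan²(45° − 36.1°/2) = 0.2585.
P_a = ½K_aγH² = 0.5×0.2585×20.7×8.1² = 175.5 kN/m, acting at H/3 = 2.700 m above the base.
FS_sliding = μW / P_a = 0.58×841.8 / 175.5 = 2.781.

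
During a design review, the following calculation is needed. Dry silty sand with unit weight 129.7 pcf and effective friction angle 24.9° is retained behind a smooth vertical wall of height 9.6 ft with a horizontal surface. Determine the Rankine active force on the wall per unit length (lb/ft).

2440 lb/ft

K_a = tan²(45° − φ/2) = 0.4074.
P_a = ½ K_a γ H² = 0.5 × 0.4074 × 129.7 × 9.6² = 2435 lb/ft.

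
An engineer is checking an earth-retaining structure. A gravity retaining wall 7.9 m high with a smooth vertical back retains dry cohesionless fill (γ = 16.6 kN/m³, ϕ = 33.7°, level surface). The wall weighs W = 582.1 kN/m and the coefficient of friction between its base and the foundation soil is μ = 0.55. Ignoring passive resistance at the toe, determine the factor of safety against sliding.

2.16

K_a = tan²(45° − 33.7°/2) = 0.2863.
P_a = ½K_aγH² = 0.5×0.2863×16.6×7.9² = 148.3 kN/m, acting at H/3 = 2.633 m above the base.
FS_sliding = μW / P_a = 0.55×582.1 / 148.3 = 2.159.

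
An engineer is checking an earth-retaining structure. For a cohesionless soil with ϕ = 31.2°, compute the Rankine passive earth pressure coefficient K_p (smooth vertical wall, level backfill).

K_p = (1 + sin φ)/(1 − sin φ) = tan²(45° + 31.2°/2) = 3.150.

3.15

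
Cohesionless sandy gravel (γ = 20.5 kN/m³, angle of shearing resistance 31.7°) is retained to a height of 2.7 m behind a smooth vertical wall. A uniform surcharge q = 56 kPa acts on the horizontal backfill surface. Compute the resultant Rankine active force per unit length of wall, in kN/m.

70.3 kN/m

K_a = tan²(45° − φ/2) = 0.3111.
Soil triangle: ½ K_a γ H² = 0.5×0.3111×20.5×2.7² = 23.24 kN/m.
Surcharge rectangle: K_a q H = 0.3111×56×2.7 = 47.03 kN/m.
Total = 23.24 + 47.03 = 70.28 kN/m.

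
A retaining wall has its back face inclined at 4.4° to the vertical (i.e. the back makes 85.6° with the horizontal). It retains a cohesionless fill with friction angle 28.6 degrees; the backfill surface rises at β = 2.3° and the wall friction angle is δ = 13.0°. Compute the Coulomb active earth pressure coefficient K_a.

K_a = sin²(α+φ) / [sin²α · sin(α−δ) · (1 + √{sin(φ+δ)sin(φ−β) / (sin(α−δ)sin(α+β))})²].
With α = 85.6°, φ = 28.6°, δ = 13.0°, β = 2.3°: K_a = 0.3625.

0.363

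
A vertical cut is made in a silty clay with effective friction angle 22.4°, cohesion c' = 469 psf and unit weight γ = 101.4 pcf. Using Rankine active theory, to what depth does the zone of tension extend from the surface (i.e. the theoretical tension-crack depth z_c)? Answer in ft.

13.8 ft

K_a = tan²(45° − 22.4°/2) = 0.4482; √K_a = 0.6694.
The active pressure is zero where K_a γ z = 2c√K_a, so z_c = 2c/(γ√K_a) = 2×469/(101.4×0.6694) = 13.82 ft.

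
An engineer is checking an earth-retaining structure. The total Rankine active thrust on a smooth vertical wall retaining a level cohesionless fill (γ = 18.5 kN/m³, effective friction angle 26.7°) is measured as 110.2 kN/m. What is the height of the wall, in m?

5.60 m

K_a = 0.3800. P_a = ½ K_a γ H² ⇒ H = √(2P_a/(K_a γ)).
H = √(2×110.2/(0.3800×18.5)) = 5.600 m.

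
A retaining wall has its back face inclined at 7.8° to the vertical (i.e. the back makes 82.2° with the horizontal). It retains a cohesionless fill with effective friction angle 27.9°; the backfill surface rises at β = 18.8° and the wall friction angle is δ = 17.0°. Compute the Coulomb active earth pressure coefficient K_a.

0.540

K_a = sin²(α+φ) / [sin²α · sin(α−δ) · (1 + √{sin(φ+δ)sin(φ−β) / (sin(α−δ)sin(α+β))})²].
With α = 82.2°, φ = 27.9°, δ = 17.0°, β = 18.8°: K_a = 0.5399.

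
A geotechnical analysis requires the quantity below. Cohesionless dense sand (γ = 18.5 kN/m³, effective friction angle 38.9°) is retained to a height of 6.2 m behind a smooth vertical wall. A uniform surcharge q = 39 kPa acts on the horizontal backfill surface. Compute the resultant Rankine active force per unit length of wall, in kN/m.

K_a = tan²(45° − φ/2) = 0.2285.
Soil triangle: ½ K_a γ H² = 0.5×0.2285×18.5×6.2² = 81.26 kN/m.
Surcharge rectangle: K_a q H = 0.2285×39×6.2 = 55.26 kN/m.
Total = 81.26 + 55.26 = 136.5 kN/m.

137 kN/m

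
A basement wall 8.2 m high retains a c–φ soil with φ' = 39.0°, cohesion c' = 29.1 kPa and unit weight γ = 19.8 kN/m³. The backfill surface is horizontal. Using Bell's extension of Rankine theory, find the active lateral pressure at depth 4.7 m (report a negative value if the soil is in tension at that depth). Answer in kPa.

-6.59 kPa

K_a = (1 − sin φ)/(1 + sin φ) = 0.2275.
σ_a = K_a γ z − 2c√K_a = 0.2275×19.8×4.7 − 2×29.1×0.4770 = -6.588 kPa.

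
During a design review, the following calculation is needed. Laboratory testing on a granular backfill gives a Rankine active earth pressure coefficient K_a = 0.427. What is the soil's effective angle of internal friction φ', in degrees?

23.7°

K_a = tan²(45° − φ/2) ⇒ 45° − φ/2 = arctan(√0.427) = 33.16°.
φ = 2(45° − 33.16°) = 23.67°.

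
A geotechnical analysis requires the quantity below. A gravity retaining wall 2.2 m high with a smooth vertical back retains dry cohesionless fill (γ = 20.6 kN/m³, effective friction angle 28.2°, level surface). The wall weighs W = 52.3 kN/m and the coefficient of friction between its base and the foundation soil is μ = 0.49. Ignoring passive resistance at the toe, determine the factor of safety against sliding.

1.44

K_a = tan²(45° − 28.2°/2) = 0.3582.
P_a = ½K_aγH² = 0.5×0.3582×20.6×2.2² = 17.86 kN/m, acting at H/3 = 0.7333 m above the base.
FS_sliding = μW / P_a = 0.49×52.3 / 17.86 = 1.435.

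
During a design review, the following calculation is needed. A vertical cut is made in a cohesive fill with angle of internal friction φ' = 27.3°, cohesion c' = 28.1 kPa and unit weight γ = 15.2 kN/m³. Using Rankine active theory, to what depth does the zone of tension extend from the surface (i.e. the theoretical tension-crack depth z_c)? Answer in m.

6.07 m

K_a = tan²(45° − 27.3°/2) = 0.3711; √K_a = 0.6092.
The active pressure is zero where K_a γ z = 2c√K_a, so z_c = 2c/(γ√K_a) = 2×28.1/(15.2×0.6092) = 6.069 m.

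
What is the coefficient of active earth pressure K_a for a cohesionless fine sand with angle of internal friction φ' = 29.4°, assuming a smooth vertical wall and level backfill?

K_a = tan²(45° − φ/2) = tan²(30.30°) = 0.3415.

0.341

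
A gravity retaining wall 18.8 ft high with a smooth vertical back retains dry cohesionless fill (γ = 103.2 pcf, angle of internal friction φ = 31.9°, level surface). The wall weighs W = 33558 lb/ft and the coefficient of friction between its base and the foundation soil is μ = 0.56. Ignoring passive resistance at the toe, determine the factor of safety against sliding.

K_a = tan²(45° − 31.9°/2) = 0.3085.
P_a = ½K_aγH² = 0.5×0.3085×103.2×18.8² = 5627 lb/ft, acting at H/3 = 6.267 ft above the base.
FS_sliding = μW / P_a = 0.56×33558 / 5627 = 3.340.

3.34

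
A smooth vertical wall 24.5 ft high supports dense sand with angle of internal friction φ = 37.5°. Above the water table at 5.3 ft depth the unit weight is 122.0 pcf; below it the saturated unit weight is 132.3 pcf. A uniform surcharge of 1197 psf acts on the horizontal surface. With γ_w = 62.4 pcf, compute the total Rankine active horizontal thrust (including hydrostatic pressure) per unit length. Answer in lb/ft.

K_a = tan²(45° − φ/2) = 0.2432.
γ' = 132.3 − 62.4 = 69.90 pcf. h₂ = H − d_w = 19.2 ft.
σ'_h: at surface K_a·q = 291.1; at WT K_a(q+γd_w) = 448.3; at base K_a(q+γd_w+γ'h₂) = 774.7 psf.
P₁ = ½(291.1+448.3)×5.3 = 1960; P₂ = ½(448.3+774.7)×19.2 = 11740; P_w = ½γ_w h₂² = 11500.
Total = 1960+11740+11500 = 25200 lb/ft.

25200 lb/ft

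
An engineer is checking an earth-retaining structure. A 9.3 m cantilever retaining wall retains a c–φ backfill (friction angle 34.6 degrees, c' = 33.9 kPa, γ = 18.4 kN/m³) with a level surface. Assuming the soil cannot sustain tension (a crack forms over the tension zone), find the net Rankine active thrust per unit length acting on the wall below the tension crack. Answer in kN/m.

K_a = 0.2756; √K_a = 0.5250.
Tension-crack depth z_c = 2c/(γ√K_a) = 2×33.9/(18.4×0.5250) = 7.018 m.
σ_a at base = K_a γ H − 2c√K_a = 0.2756×18.4×9.3 − 2×33.9×0.5250 = 11.57 kPa.
P_a = ½ × 11.57 × (H − z_c) = 0.5×11.57×2.282 = 13.20 kN/m.

13.2 kN/m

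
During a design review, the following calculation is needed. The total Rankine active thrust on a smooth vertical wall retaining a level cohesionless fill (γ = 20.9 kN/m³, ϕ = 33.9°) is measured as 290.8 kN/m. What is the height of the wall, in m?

K_a = 0.2839. P_a = ½ K_a γ H² ⇒ H = √(2P_a/(K_a γ)).
H = √(2×290.8/(0.2839×20.9)) = 9.900 m.

9.90 m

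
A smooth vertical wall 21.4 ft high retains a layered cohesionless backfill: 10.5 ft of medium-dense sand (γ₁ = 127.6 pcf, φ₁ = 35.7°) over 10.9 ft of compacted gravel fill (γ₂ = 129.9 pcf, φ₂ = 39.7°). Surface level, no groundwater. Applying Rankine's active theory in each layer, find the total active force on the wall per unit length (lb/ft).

6770 lb/ft

K_a1 = tan²(45°−35.7°/2) = 0.2630; K_a2 = tan²(45°−39.7°/2) = 0.2204.
Layer 1: σ at base = K_a1 γ₁ h₁ = 352.4 psf; P₁ = ½×352.4×10.5 = 1850.
Layer 2: σ_v at top = γ₁h₁ = 1340; σ_h top = K_a2×1340 = 295.3; σ_h base = K_a2×(1340+129.9×10.9) = 607.4.
P₂ = ½(295.3+607.4)×10.9 = 4920. Total P_a = 1850+4920 = 6770 lb/ft.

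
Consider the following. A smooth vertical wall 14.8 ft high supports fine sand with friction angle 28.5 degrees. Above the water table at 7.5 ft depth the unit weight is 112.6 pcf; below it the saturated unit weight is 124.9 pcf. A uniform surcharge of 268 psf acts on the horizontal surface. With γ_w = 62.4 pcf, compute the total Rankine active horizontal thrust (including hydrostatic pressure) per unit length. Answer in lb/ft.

K_a = tan²(45° − φ/2) = 0.3540.
γ' = 124.9 − 62.4 = 62.50 pcf. h₂ = H − d_w = 7.3 ft.
σ'_h: at surface K_a·q = 94.86; at WT K_a(q+γd_w) = 393.8; at base K_a(q+γd_w+γ'h₂) = 555.3 psf.
P₁ = ½(94.86+393.8)×7.5 = 1832; P₂ = ½(393.8+555.3)×7.3 = 3464; P_w = ½γ_w h₂² = 1663.
Total = 1832+3464+1663 = 6959 lb/ft.

6960 lb/ft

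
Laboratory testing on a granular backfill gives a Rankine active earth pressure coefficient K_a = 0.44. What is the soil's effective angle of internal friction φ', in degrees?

22.9°

K_a = tan²(45° − φ/2) ⇒ 45° − φ/2 = arctan(√0.44) = 33.56°.
φ = 2(45° − 33.56°) = 22.89°.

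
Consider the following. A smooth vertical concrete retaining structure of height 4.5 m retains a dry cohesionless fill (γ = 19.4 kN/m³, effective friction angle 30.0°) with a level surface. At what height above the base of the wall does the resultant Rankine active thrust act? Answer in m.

1.50 m

K_a = 0.3333.
The pressure distribution is triangular, so the resultant acts at H/3 above the base = 4.5/3 = 1.500 m.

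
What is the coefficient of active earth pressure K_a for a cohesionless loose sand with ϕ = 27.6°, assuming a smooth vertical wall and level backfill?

0.367

K_a = (1 − sin φ)/(1 + sin φ) = (1 − sin 27.6°)/(1 + sin 27.6°) = 0.3668.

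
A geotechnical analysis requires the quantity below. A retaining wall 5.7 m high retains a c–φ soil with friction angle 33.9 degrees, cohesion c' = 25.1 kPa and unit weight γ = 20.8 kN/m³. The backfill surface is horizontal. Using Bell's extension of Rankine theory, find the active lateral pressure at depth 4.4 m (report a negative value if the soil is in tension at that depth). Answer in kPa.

K_a = (1 − sin φ)/(1 + sin φ) = 0.2839.
σ_a = K_a γ z − 2c√K_a = 0.2839×20.8×4.4 − 2×25.1×0.5328 = -0.7649 kPa.

-0.765 kPa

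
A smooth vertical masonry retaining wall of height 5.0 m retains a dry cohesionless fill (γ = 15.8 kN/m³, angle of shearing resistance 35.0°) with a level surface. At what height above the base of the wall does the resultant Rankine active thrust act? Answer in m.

1.67 m

K_a = 0.2710.
The pressure distribution is triangular, so the resultant acts at H/3 above the base = 5.0/3 = 1.667 m.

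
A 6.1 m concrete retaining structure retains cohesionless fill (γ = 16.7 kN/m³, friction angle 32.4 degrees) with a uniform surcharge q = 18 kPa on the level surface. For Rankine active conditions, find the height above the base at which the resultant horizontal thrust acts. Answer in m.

2.30 m

K_a = 0.3022.
Triangular part P₁ = ½K_aγH² = 93.90 at H/3 = 2.033 m; rectangular part P₂ = K_a q H = 33.18 at H/2 = 3.050 m.
ȳ = (P₁·2.033 + P₂·3.050)/(P₁+P₂) = 2.299 m.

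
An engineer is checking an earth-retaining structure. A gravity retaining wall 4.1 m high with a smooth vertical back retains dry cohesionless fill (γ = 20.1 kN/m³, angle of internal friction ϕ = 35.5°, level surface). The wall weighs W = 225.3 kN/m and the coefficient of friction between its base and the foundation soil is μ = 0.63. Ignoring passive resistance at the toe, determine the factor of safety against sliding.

K_a = tan²(45° − 35.5°/2) = 0.2653.
P_a = ½K_aγH² = 0.5×0.2653×20.1×4.1² = 44.81 kN/m, acting at H/3 = 1.367 m above the base.
FS_sliding = μW / P_a = 0.63×225.3 / 44.81 = 3.167.

3.17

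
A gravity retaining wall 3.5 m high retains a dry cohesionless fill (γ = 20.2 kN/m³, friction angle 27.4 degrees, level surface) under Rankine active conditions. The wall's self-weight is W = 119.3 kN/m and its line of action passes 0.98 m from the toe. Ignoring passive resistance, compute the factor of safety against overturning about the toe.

K_a = tan²(45° − 27.4°/2) = 0.3697.
P_a = ½K_aγH² = 0.5×0.3697×20.2×3.5² = 45.74 kN/m, acting at H/3 = 1.167 m above the base.
Overturning moment M_o = P_a × H/3 = 45.74 × 1.167 = 53.36.
Resisting moment M_r = W × 0.98 = 119.3 × 0.98 = 116.9.
FS_overturning = M_r/M_o = 116.9/53.36 = 2.191.

2.19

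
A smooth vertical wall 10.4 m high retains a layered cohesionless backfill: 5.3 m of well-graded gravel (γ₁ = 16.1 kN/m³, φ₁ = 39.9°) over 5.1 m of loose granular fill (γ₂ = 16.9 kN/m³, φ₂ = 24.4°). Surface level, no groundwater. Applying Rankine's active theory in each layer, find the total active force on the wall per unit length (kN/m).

K_a1 = tan²(45°−39.9°/2) = 0.2184; K_a2 = tan²(45°−24.4°/2) = 0.4153.
Layer 1: σ at base = K_a1 γ₁ h₁ = 18.64 kPa; P₁ = ½×18.64×5.3 = 49.39.
Layer 2: σ_v at top = γ₁h₁ = 85.33; σ_h top = K_a2×85.33 = 35.44; σ_h base = K_a2×(85.33+16.9×5.1) = 71.24.
P₂ = ½(35.44+71.24)×5.1 = 272.0. Total P_a = 49.39+272.0 = 321.4 kN/m.

321 kN/m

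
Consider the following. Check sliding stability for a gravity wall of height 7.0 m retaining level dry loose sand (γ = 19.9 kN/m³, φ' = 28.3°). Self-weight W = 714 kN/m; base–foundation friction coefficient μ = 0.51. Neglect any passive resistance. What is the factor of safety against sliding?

K_a = tan²(45° − 28.3°/2) = 0.3568.
P_a = ½K_aγH² = 0.5×0.3568×19.9×7.0² = 173.9 kN/m, acting at H/3 = 2.333 m above the base.
FS_sliding = μW / P_a = 0.51×714 / 173.9 = 2.093.

2.09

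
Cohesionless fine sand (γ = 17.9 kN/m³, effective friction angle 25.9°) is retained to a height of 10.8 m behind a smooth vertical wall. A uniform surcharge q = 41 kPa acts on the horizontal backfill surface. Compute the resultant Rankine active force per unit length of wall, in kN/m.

K_a = tan²(45° − φ/2) = 0.3920.
Soil triangle: ½ K_a γ H² = 0.5×0.3920×17.9×10.8² = 409.2 kN/m.
Surcharge rectangle: K_a q H = 0.3920×41×10.8 = 173.6 kN/m.
Total = 409.2 + 173.6 = 582.8 kN/m.

583 kN/m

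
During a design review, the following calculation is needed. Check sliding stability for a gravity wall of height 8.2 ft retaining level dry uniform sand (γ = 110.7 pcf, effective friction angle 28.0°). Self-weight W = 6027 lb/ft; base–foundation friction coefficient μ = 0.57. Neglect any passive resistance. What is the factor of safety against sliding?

K_a = tan²(45° − 28.0°/2) = 0.3610.
P_a = ½K_aγH² = 0.5×0.3610×110.7×8.2² = 1344 lb/ft, acting at H/3 = 2.733 ft above the base.
FS_sliding = μW / P_a = 0.57×6027 / 1344 = 2.557.

2.56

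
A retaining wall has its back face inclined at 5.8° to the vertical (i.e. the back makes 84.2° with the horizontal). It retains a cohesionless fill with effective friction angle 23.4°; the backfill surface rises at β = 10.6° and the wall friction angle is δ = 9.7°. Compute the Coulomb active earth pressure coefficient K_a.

K_a = sin²(α+φ) / [sin²α · sin(α−δ) · (1 + √{sin(φ+δ)sin(φ−β) / (sin(α−δ)sin(α+β))})²].
With α = 84.2°, φ = 23.4°, δ = 9.7°, β = 10.6°: K_a = 0.5189.

0.519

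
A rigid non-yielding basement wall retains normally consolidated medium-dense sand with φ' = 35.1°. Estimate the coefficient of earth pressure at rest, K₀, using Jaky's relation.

K₀ = 1 − sin φ' = 1 − sin 35.1° = 0.4250.

0.425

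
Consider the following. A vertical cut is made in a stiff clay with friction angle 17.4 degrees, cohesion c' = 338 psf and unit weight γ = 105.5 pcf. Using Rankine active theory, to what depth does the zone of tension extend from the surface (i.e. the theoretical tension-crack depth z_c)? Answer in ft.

K_a = tan²(45° − 17.4°/2) = 0.5396; √K_a = 0.7346.
The active pressure is zero where K_a γ z = 2c√K_a, so z_c = 2c/(γ√K_a) = 2×338/(105.5×0.7346) = 8.723 ft.

8.72 ft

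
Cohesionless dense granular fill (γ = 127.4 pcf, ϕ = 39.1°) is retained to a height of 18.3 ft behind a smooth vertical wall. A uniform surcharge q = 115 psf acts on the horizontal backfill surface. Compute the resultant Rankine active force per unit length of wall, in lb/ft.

K_a = tan²(45° − φ/2) = 0.2265.
Soil triangle: ½ K_a γ H² = 0.5×0.2265×127.4×18.3² = 4831 lb/ft.
Surcharge rectangle: K_a q H = 0.2265×115×18.3 = 476.6 lb/ft.
Total = 4831 + 476.6 = 5308 lb/ft.

5310 lb/ft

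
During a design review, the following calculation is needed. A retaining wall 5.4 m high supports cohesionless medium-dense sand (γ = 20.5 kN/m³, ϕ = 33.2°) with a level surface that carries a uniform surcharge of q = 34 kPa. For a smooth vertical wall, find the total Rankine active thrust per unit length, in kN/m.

K_a = tan²(45° − φ/2) = 0.2924.
Soil triangle: ½ K_a γ H² = 0.5×0.2924×20.5×5.4² = 87.38 kN/m.
Surcharge rectangle: K_a q H = 0.2924×34×5.4 = 53.68 kN/m.
Total = 87.38 + 53.68 = 141.1 kN/m.

141 kN/m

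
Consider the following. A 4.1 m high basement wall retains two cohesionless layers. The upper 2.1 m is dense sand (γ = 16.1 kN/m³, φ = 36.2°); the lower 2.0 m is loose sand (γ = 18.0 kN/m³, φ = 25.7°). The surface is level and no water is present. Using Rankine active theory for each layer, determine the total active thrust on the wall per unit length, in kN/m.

50.1 kN/m

K_a1 = tan²(45°−36.2°/2) = 0.2574; K_a2 = tan²(45°−25.7°/2) = 0.3950.
Layer 1: σ at base = K_a1 γ₁ h₁ = 8.702 kPa; P₁ = ½×8.702×2.1 = 9.137.
Layer 2: σ_v at top = γ₁h₁ = 33.81; σ_h top = K_a2×33.81 = 13.36; σ_h base = K_a2×(33.81+18.0×2.0) = 27.58.
P₂ = ½(13.36+27.58)×2.0 = 40.93. Total P_a = 9.137+40.93 = 50.07 kN/m.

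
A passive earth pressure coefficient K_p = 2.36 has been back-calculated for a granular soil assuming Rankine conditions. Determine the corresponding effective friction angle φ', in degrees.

K_p = (1+sin φ)/(1−sin φ) ⇒ sin φ = (K_p − 1)/(K_p + 1) = 0.4048.
φ = arcsin(0.4048) = 23.88°.

23.9°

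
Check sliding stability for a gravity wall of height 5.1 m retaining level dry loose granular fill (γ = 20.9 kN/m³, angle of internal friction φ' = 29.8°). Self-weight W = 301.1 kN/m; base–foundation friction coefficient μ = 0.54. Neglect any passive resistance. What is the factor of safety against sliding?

K_a = tan²(45° − 29.8°/2) = 0.3360.
P_a = ½K_aγH² = 0.5×0.3360×20.9×5.1² = 91.33 kN/m, acting at H/3 = 1.700 m above the base.
FS_sliding = μW / P_a = 0.54×301.1 / 91.33 = 1.780.

1.78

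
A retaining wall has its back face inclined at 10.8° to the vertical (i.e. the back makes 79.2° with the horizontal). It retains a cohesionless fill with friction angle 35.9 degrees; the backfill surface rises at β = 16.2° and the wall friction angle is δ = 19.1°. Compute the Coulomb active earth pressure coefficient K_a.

K_a = sin²(α+φ) / [sin²α · sin(α−δ) · (1 + √{sin(φ+δ)sin(φ−β) / (sin(α−δ)sin(α+β))})²].
With α = 79.2°, φ = 35.9°, δ = 19.1°, β = 16.2°: K_a = 0.4000.

0.400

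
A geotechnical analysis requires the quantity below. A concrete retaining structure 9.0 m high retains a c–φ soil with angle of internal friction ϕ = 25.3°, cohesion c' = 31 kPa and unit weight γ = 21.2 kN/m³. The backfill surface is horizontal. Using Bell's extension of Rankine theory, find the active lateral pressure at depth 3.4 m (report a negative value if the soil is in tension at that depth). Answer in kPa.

K_a = (1 − sin φ)/(1 + sin φ) = 0.4012.
σ_a = K_a γ z − 2c√K_a = 0.4012×21.2×3.4 − 2×31×0.6334 = -10.35 kPa.

-10.4 kPa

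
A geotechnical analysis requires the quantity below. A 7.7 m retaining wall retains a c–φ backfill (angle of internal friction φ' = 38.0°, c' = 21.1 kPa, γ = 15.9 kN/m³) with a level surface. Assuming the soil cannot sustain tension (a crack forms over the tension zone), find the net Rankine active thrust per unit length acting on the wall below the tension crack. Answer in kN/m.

K_a = 0.2379; √K_a = 0.4877.
Tension-crack depth z_c = 2c/(γ√K_a) = 2×21.1/(15.9×0.4877) = 5.442 m.
σ_a at base = K_a γ H − 2c√K_a = 0.2379×15.9×7.7 − 2×21.1×0.4877 = 8.542 kPa.
P_a = ½ × 8.542 × (H − z_c) = 0.5×8.542×2.258 = 9.645 kN/m.

9.64 kN/m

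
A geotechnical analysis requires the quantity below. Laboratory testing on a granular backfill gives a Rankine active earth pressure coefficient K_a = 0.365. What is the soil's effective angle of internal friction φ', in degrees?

K_a = tan²(45° − φ/2) ⇒ 45° − φ/2 = arctan(√0.365) = 31.14°.
φ = 2(45° − 31.14°) = 27.72°.

27.7°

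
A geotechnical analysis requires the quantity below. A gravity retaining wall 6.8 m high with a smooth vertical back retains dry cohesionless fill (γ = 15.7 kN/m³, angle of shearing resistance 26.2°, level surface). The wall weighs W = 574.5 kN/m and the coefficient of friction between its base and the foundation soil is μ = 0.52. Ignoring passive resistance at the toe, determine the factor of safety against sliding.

2.12

K_a = tan²(45° − 26.2°/2) = 0.3874.
P_a = ½K_aγH² = 0.5×0.3874×15.7×6.8² = 140.6 kN/m, acting at H/3 = 2.267 m above the base.
FS_sliding = μW / P_a = 0.52×574.5 / 140.6 = 2.124.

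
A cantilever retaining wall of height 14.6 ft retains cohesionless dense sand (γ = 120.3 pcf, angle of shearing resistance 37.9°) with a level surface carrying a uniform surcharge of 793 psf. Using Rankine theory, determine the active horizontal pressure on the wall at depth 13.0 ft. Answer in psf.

563 psf

K_a = (1 − sin φ)/(1 + sin φ) = 0.2389.
σ_v = γz + q = 120.3 × 13.0 + 793 = 2357 psf.
σ_h = K_a σ_v = 0.2389 × 2357 = 563.2 psf.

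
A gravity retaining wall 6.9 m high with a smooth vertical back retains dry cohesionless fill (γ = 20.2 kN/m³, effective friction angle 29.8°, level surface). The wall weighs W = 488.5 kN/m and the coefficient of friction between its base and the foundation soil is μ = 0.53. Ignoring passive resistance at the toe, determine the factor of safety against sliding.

1.60

K_a = tan²(45° − 29.8°/2) = 0.3360.
P_a = ½K_aγH² = 0.5×0.3360×20.2×6.9² = 161.6 kN/m, acting at H/3 = 2.300 m above the base.
FS_sliding = μW / P_a = 0.53×488.5 / 161.6 = 1.602.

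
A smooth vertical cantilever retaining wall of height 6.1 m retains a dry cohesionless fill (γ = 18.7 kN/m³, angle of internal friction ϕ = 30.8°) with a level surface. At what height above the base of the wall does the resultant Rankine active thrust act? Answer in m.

K_a = 0.3227.
The pressure distribution is triangular, so the resultant acts at H/3 above the base = 6.1/3 = 2.033 m.

2.03 m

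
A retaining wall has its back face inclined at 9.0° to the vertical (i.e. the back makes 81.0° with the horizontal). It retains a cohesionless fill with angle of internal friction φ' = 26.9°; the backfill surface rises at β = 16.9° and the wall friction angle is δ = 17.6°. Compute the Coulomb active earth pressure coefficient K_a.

K_a = sin²(α+φ) / [sin²α · sin(α−δ) · (1 + √{sin(φ+δ)sin(φ−β) / (sin(α−δ)sin(α+β))})²].
With α = 81.0°, φ = 26.9°, δ = 17.6°, β = 16.9°: K_a = 0.5525.

0.553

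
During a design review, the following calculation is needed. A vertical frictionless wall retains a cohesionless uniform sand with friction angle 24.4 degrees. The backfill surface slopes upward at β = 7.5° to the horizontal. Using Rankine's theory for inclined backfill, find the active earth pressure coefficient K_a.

K_a = cos β · (cos β − √(cos²β − cos²φ)) / (cos β + √(cos²β − cos²φ)).
cos β = 0.9914, cos φ = 0.9107, √(cos²β − cos²φ) = 0.3919.
K_a = 0.9914 × (0.9914 − 0.3919)/(0.9914 + 0.3919) = 0.4297.

0.430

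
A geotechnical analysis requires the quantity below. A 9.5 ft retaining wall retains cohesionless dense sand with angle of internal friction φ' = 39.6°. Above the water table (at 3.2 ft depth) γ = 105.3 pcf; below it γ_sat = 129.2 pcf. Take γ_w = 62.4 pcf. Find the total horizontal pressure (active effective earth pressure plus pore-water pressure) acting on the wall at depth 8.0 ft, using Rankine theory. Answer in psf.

K_a = (1 − sin φ)/(1 + sin φ) = 0.2214.
γ' = 129.2 − 62.4 = 66.80 pcf.
Effective vertical stress at 8.0 ft: σ'_v = 105.3×3.2 + 66.80×4.80 = 657.6 psf.
σ'_h = K_a σ'_v = 0.2214 × 657.6 = 145.6 psf; u = γ_w × 4.80 = 299.5 psf.
Total σ_h = 145.6 + 299.5 = 445.1 psf.

445 psf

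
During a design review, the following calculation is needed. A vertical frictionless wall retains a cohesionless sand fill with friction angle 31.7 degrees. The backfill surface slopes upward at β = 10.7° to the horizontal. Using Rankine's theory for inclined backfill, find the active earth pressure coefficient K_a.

K_a = cos β · (cos β − √(cos²β − cos²φ)) / (cos β + √(cos²β − cos²φ)).
cos β = 0.9826, cos φ = 0.8508, √(cos²β − cos²φ) = 0.4916.
K_a = 0.9826 × (0.9826 − 0.4916)/(0.9826 + 0.4916) = 0.3273.

0.327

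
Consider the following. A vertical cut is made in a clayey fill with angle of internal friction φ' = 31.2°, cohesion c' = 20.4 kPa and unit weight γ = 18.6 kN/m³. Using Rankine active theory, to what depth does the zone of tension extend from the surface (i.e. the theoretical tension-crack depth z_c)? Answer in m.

3.89 m

K_a = tan²(45° − 31.2°/2) = 0.3175; √K_a = 0.5635.
The active pressure is zero where K_a γ z = 2c√K_a, so z_c = 2c/(γ√K_a) = 2×20.4/(18.6×0.5635) = 3.893 m.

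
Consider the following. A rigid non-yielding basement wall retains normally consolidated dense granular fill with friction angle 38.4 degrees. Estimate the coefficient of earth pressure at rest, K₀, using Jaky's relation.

0.379

K₀ = 1 − sin φ' = 1 − sin 38.4° = 0.3789.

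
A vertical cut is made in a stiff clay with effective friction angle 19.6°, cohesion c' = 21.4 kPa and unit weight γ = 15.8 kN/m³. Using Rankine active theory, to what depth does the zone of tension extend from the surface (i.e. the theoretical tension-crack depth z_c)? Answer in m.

K_a = tan²(45° − 19.6°/2) = 0.4976; √K_a = 0.7054.
The active pressure is zero where K_a γ z = 2c√K_a, so z_c = 2c/(γ√K_a) = 2×21.4/(15.8×0.7054) = 3.840 m.

3.84 m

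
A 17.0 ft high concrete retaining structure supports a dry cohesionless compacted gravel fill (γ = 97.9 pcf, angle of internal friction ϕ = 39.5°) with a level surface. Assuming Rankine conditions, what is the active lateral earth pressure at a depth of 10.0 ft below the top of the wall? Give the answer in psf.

K_a = (1 − sin φ)/(1 + sin φ) = 0.2224.
σ_h = K_a γ z = 0.2224 × 97.9 × 10.0 = 217.8 psf.

218 psf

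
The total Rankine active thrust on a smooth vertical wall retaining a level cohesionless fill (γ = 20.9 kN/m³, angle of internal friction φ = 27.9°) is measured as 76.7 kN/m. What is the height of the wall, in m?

4.50 m

K_a = 0.3625. P_a = ½ K_a γ H² ⇒ H = √(2P_a/(K_a γ)).
H = √(2×76.7/(0.3625×20.9)) = 4.500 m.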